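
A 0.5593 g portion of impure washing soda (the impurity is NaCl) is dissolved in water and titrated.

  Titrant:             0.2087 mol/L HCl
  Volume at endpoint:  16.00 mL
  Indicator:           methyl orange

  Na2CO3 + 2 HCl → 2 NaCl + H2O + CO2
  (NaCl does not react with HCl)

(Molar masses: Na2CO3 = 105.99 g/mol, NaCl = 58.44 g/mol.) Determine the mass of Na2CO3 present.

n(HCl) = 0.01600 × 0.2087 = 3.339 × 10^-3 mol
Let x = n(Na2CO3), y = n(NaCl).
Titrant: 2x = 3.339 × 10^-3;  mass: 105.99x + 58.44y = 0.5593
Solving, x = 1.670 × 10^-3 mol, y = 6.542 × 10^-3 mol
mass of Na2CO3 = 1.670 × 10^-3 × 105.99 = 0.1770 g

0.1770 g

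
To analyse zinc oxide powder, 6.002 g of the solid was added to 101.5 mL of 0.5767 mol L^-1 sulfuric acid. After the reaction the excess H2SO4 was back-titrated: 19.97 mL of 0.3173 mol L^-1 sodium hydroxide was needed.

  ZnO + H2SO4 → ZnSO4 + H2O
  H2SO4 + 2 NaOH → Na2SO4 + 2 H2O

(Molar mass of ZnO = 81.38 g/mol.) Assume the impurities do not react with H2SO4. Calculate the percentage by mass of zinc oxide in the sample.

75.07 %

n(H2SO4) added = 0.1015 × 0.5767 = 0.05854 mol
n(NaOH) used in back-titration = 0.01997 × 0.3173 = 6.336 × 10^-3 mol
From the 1:2 ratio, n(H2SO4) left over = 1/2 × 6.336 × 10^-3 = 3.168 × 10^-3 mol
n(H2SO4) consumed by analyte = 0.05854 − 3.168 × 10^-3 = 0.05537 mol
n(ZnO) = 0.05537 mol (1:1 ratio)
mass of ZnO = 0.05537 × 81.38 = 4.506 g
% ZnO = 4.506 / 6.002 × 100 = 75.07 %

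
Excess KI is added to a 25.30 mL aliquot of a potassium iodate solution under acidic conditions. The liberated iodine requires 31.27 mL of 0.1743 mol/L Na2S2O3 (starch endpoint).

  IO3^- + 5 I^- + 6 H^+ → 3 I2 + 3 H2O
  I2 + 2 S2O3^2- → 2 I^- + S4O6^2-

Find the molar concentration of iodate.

0.03590 mol/L

n(S2O3^2-) = 0.03127 × 0.1743 = 5.450 × 10^-3 mol
n(I2) = n(S2O3^2-)/2 = 2.725 × 10^-3 mol
From the 1:3 ratio, n(IO3^-) in the aliquot = 1/3 × 2.725 × 10^-3 = 9.084 × 10^-4 mol
[IO3^-] = 9.084 × 10^-4 / 0.02530 = 0.03590 mol/L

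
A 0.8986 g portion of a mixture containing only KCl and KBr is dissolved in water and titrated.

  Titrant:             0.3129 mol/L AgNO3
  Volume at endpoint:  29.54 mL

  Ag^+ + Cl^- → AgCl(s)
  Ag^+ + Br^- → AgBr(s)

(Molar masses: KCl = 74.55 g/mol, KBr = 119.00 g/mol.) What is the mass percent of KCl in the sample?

n(AgNO3) = 0.02954 × 0.3129 = 9.243 × 10^-3 mol
Let x = n(KCl), y = n(KBr).
Titrant: 1x + 1y = 9.243 × 10^-3;  mass: 74.55x + 119.00y = 0.8986
Solving, x = 4.529 × 10^-3 mol, y = 4.714 × 10^-3 mol
mass of KCl = 4.529 × 10^-3 × 74.55 = 0.3377 g
% KCl = 0.3377 / 0.8986 × 100 = 37.58 %

37.58 %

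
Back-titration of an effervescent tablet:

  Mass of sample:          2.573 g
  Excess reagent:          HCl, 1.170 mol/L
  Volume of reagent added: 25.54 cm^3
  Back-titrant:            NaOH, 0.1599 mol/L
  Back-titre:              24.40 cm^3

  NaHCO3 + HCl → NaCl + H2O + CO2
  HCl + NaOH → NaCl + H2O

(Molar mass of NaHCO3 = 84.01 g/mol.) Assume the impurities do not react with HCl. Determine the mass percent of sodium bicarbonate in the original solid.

n(HCl) added = 0.02554 × 1.170 = 0.02988 mol
n(NaOH) used in back-titration = 0.02440 × 0.1599 = 3.902 × 10^-3 mol
n(HCl) left over = 3.902 × 10^-3 mol (1:1 ratio)
n(HCl) consumed by analyte = 0.02988 − 3.902 × 10^-3 = 0.02598 mol
n(NaHCO3) = 0.02598 mol (1:1 ratio)
mass of NaHCO3 = 0.02598 × 84.01 = 2.183 g
% NaHCO3 = 2.183 / 2.573 × 100 = 84.83 %

84.83 %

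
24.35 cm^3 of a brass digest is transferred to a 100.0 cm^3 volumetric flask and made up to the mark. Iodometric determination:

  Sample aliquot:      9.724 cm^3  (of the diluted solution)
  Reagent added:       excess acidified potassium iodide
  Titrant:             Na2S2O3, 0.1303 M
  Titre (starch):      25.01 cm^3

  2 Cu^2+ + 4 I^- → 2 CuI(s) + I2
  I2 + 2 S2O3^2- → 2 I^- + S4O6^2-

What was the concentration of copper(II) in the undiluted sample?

n(S2O3^2-) = 0.02501 × 0.1303 = 3.259 × 10^-3 mol
n(I2) = n(S2O3^2-)/2 = 1.629 × 10^-3 mol
From the 2:1 ratio, n(Cu2+) in the aliquot = 2/1 × 1.629 × 10^-3 = 3.259 × 10^-3 mol
[Cu2+]_dilute = 3.259 × 10^-3 / 0.009724 = 0.3351 mol/L
[Cu2+]_original = 0.3351 × 100.0/24.35 = 1.376 mol/L

1.376 M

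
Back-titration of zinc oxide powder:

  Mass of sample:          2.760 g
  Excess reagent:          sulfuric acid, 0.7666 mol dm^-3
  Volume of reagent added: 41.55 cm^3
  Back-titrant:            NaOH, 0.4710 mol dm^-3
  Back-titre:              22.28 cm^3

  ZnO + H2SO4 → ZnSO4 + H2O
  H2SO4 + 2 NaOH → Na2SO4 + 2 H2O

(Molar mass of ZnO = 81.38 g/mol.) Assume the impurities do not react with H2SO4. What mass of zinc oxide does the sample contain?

n(H2SO4) added = 0.04155 × 0.7666 = 0.03185 mol
n(NaOH) used in back-titration = 0.02228 × 0.4710 = 0.01049 mol
From the 1:2 ratio, n(H2SO4) left over = 1/2 × 0.01049 = 5.247 × 10^-3 mol
n(H2SO4) consumed by analyte = 0.03185 − 5.247 × 10^-3 = 0.02661 mol
n(ZnO) = 0.02661 mol (1:1 ratio)
mass of ZnO = 0.02661 × 81.38 = 2.165 g

2.165 g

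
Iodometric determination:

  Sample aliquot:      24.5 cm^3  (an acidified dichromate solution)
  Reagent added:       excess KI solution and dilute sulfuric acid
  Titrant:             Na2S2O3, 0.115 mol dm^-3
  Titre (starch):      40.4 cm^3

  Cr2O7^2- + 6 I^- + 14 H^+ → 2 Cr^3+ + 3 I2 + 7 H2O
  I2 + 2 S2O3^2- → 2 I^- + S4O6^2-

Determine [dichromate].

0.0316 mol/L

n(S2O3^2-) = 0.0404 × 0.115 = 4.65 × 10^-3 mol
n(I2) = n(S2O3^2-)/2 = 2.32 × 10^-3 mol
From the 1:3 ratio, n(Cr2O7^2-) in the aliquot = 1/3 × 2.32 × 10^-3 = 7.74 × 10^-4 mol
[Cr2O7^2-] = 7.74 × 10^-4 / 0.0245 = 0.0316 mol/L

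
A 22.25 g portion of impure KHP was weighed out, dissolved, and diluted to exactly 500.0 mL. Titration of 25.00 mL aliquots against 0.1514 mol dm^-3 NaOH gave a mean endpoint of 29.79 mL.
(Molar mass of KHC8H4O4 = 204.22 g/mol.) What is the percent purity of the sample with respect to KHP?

82.79 %

KHC8H4O4 + NaOH → KNaC8H4O4 + H2O
n(NaOH) per titration = 0.02979 × 0.1514 = 4.510 × 10^-3 mol
n(KHC8H4O4) in each aliquot = 4.510 × 10^-3 mol (1:1 ratio)
n(KHC8H4O4) in the whole flask = 4.510 × 10^-3 × 500.0/25.00 = 0.09020 mol
mass of KHC8H4O4 = 0.09020 × 204.22 = 18.42 g
% KHC8H4O4 = 18.42 / 22.25 × 100 = 82.79 %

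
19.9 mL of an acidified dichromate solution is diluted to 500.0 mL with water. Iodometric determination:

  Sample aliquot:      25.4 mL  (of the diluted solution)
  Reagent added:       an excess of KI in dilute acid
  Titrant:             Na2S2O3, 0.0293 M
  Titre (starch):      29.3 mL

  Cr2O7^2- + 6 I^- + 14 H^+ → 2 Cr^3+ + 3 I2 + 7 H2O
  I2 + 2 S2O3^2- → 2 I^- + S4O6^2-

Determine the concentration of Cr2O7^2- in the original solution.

n(S2O3^2-) = 0.0293 × 0.0293 = 8.58 × 10^-4 mol
n(I2) = n(S2O3^2-)/2 = 4.29 × 10^-4 mol
From the 1:3 ratio, n(Cr2O7^2-) in the aliquot = 1/3 × 4.29 × 10^-4 = 1.43 × 10^-4 mol
[Cr2O7^2-]_dilute = 1.43 × 10^-4 / 0.0254 = 0.00563 mol/L
[Cr2O7^2-]_original = 0.00563 × 500.0/19.9 = 0.142 mol/L

0.142 M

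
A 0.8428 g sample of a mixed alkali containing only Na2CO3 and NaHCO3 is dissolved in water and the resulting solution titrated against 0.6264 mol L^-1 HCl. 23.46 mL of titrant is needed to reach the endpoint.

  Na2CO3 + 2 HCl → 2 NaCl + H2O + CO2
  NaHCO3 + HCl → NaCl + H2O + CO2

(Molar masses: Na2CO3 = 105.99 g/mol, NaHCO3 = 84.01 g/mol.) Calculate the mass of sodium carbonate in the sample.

0.6694 g

n(HCl) = 0.02346 × 0.6264 = 0.01470 mol
Let x = n(Na2CO3), y = n(NaHCO3).
Titrant: 2x + 1y = 0.01470;  mass: 105.99x + 84.01y = 0.8428
Solving, x = 6.316 × 10^-3 mol, y = 2.064 × 10^-3 mol
mass of Na2CO3 = 6.316 × 10^-3 × 105.99 = 0.6694 g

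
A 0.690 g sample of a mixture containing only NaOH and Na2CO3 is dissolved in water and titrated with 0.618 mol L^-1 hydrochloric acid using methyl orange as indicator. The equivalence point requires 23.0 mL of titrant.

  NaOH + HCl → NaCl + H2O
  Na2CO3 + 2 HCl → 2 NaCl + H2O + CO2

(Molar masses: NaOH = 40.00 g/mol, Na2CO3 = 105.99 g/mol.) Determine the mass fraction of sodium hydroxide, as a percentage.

28.2 %

n(HCl) = 0.0230 × 0.618 = 0.0142 mol
Let x = n(NaOH), y = n(Na2CO3).
Titrant: 1x + 2y = 0.0142;  mass: 40.00x + 105.99y = 0.690
Solving, x = 4.87 × 10^-3 mol, y = 4.67 × 10^-3 mol
mass of NaOH = 4.87 × 10^-3 × 40.00 = 0.195 g
% NaOH = 0.195 / 0.690 × 100 = 28.2 %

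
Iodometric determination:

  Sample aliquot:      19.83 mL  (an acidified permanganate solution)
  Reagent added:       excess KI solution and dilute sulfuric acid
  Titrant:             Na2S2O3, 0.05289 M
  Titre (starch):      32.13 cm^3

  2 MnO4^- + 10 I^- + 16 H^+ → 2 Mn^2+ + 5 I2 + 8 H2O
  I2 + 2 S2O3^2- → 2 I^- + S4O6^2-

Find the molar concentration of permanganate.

n(S2O3^2-) = 0.03213 × 0.05289 = 1.699 × 10^-3 mol
n(I2) = n(S2O3^2-)/2 = 8.497 × 10^-4 mol
From the 2:5 ratio, n(MnO4^-) in the aliquot = 2/5 × 8.497 × 10^-4 = 3.399 × 10^-4 mol
[MnO4^-] = 3.399 × 10^-4 / 0.01983 = 0.01714 mol/L

0.01714 M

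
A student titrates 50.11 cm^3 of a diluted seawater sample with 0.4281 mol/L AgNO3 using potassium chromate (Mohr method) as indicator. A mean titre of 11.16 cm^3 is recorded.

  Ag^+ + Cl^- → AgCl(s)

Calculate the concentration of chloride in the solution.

n(AgNO3) = 0.01116 L × 0.4281 mol/L = 4.778 × 10^-3 mol
n(Cl-) = 4.778 × 10^-3 mol (1:1 mole ratio)
[Cl-] = 4.778 × 10^-3 mol / 0.05011 L = 0.09534 mol/L

0.09534 mol/L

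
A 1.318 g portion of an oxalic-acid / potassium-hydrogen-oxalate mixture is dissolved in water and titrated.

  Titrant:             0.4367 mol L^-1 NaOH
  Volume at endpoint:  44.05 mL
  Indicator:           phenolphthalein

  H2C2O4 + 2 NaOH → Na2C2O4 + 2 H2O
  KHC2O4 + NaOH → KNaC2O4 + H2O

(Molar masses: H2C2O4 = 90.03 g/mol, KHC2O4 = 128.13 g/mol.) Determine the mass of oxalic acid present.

0.6211 g

n(NaOH) = 0.04405 × 0.4367 = 0.01924 mol
Let x = n(H2C2O4), y = n(KHC2O4).
Titrant: 2x + 1y = 0.01924;  mass: 90.03x + 128.13y = 1.318
Solving, x = 6.899 × 10^-3 mol, y = 5.439 × 10^-3 mol
mass of H2C2O4 = 6.899 × 10^-3 × 90.03 = 0.6211 g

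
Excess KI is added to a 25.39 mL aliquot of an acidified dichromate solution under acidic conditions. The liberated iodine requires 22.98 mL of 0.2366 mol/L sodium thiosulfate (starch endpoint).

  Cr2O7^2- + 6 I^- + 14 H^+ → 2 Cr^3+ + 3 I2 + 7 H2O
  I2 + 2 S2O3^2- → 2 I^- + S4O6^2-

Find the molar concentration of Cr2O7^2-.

n(S2O3^2-) = 0.02298 × 0.2366 = 5.437 × 10^-3 mol
n(I2) = n(S2O3^2-)/2 = 2.719 × 10^-3 mol
From the 1:3 ratio, n(Cr2O7^2-) in the aliquot = 1/3 × 2.719 × 10^-3 = 9.062 × 10^-4 mol
[Cr2O7^2-] = 9.062 × 10^-4 / 0.02539 = 0.03569 mol/L

0.03569 mol/L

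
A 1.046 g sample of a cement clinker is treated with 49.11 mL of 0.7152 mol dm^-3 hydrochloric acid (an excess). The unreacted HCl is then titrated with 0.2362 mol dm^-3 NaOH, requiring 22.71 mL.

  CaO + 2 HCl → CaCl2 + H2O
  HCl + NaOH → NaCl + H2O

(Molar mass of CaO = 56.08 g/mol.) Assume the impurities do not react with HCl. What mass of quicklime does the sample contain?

0.8345 g

n(HCl) added = 0.04911 × 0.7152 = 0.03512 mol
n(NaOH) used in back-titration = 0.02271 × 0.2362 = 5.364 × 10^-3 mol
n(HCl) left over = 5.364 × 10^-3 mol (1:1 ratio)
n(HCl) consumed by analyte = 0.03512 − 5.364 × 10^-3 = 0.02976 mol
From the 1:2 ratio, n(CaO) = 1/2 × 0.02976 = 0.01488 mol
mass of CaO = 0.01488 × 56.08 = 0.8345 g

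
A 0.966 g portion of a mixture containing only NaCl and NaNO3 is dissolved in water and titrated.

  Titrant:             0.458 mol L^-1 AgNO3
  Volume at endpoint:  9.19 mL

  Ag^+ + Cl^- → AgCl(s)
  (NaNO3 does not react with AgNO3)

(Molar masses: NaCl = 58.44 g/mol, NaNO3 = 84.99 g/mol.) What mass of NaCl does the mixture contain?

0.246 g

n(AgNO3) = 0.00919 × 0.458 = 4.21 × 10^-3 mol
Let x = n(NaCl), y = n(NaNO3).
Titrant: 1x = 4.21 × 10^-3;  mass: 58.44x + 84.99y = 0.966
Solving, x = 4.21 × 10^-3 mol, y = 8.47 × 10^-3 mol
mass of NaCl = 4.21 × 10^-3 × 58.44 = 0.246 g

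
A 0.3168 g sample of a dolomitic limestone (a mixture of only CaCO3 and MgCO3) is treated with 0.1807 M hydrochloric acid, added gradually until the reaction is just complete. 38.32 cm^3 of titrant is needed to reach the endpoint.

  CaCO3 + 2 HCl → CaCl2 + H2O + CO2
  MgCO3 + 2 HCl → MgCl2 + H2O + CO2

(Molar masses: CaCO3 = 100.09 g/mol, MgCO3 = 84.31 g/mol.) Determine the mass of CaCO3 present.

n(HCl) = 0.03832 × 0.1807 = 6.924 × 10^-3 mol
Let x = n(CaCO3), y = n(MgCO3).
Titrant: 2x + 2y = 6.924 × 10^-3;  mass: 100.09x + 84.31y = 0.3168
Solving, x = 1.578 × 10^-3 mol, y = 1.884 × 10^-3 mol
mass of CaCO3 = 1.578 × 10^-3 × 100.09 = 0.1579 g

0.1579 g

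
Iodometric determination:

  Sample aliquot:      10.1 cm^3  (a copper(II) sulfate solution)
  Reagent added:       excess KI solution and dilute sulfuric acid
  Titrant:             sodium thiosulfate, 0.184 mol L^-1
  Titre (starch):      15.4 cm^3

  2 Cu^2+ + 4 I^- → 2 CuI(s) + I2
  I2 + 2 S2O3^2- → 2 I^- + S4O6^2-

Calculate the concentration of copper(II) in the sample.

n(S2O3^2-) = 0.0154 × 0.184 = 2.83 × 10^-3 mol
n(I2) = n(S2O3^2-)/2 = 1.42 × 10^-3 mol
From the 2:1 ratio, n(Cu2+) in the aliquot = 2/1 × 1.42 × 10^-3 = 2.83 × 10^-3 mol
[Cu2+] = 2.83 × 10^-3 / 0.0101 = 0.281 mol/L

0.281 mol/L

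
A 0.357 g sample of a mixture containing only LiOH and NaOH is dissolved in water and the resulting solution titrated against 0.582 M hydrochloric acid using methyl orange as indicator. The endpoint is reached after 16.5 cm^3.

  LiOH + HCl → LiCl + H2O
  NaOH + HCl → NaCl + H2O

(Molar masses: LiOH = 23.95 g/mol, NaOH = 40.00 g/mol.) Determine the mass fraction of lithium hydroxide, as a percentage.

n(HCl) = 0.0165 × 0.582 = 9.60 × 10^-3 mol
Let x = n(LiOH), y = n(NaOH).
Titrant: 1x + 1y = 9.60 × 10^-3;  mass: 23.95x + 40.00y = 0.357
Solving, x = 1.69 × 10^-3 mol, y = 7.91 × 10^-3 mol
mass of LiOH = 1.69 × 10^-3 × 23.95 = 0.0405 g
% LiOH = 0.0405 / 0.357 × 100 = 11.3 %

11.3 %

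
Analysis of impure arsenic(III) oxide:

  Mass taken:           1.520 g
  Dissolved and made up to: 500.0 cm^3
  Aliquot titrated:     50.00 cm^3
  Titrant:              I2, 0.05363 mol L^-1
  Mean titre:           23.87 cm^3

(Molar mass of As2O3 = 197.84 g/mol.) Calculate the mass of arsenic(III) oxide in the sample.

As2O3 + 2 I2 + 2 H2O → As2O5 + 4 HI
n(I2) per titration = 0.02387 × 0.05363 = 1.280 × 10^-3 mol
From the 1:2 ratio, n(As2O3) in each aliquot = 1/2 × 1.280 × 10^-3 = 6.401 × 10^-4 mol
n(As2O3) in the whole flask = 6.401 × 10^-4 × 500.0/50.00 = 6.401 × 10^-3 mol
mass of As2O3 = 6.401 × 10^-3 × 197.84 = 1.266 g

1.266 g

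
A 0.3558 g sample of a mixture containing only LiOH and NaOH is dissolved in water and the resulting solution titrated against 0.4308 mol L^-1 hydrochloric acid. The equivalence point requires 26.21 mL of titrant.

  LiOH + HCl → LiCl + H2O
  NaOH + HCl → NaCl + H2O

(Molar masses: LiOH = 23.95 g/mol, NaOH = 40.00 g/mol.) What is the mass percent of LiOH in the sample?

n(HCl) = 0.02621 × 0.4308 = 0.01129 mol
Let x = n(LiOH), y = n(NaOH).
Titrant: 1x + 1y = 0.01129;  mass: 23.95x + 40.00y = 0.3558
Solving, x = 5.972 × 10^-3 mol, y = 5.319 × 10^-3 mol
mass of LiOH = 5.972 × 10^-3 × 23.95 = 0.1430 g
% LiOH = 0.1430 / 0.3558 × 100 = 40.20 %

40.20 %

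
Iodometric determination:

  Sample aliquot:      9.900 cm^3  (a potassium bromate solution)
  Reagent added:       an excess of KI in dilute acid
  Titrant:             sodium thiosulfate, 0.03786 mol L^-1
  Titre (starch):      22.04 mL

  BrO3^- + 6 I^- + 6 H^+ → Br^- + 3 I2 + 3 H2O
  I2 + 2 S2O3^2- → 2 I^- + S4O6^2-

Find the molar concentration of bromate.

0.01405 mol/L

n(S2O3^2-) = 0.02204 × 0.03786 = 8.344 × 10^-4 mol
n(I2) = n(S2O3^2-)/2 = 4.172 × 10^-4 mol
From the 1:3 ratio, n(BrO3^-) in the aliquot = 1/3 × 4.172 × 10^-4 = 1.391 × 10^-4 mol
[BrO3^-] = 1.391 × 10^-4 / 0.009900 = 0.01405 mol/L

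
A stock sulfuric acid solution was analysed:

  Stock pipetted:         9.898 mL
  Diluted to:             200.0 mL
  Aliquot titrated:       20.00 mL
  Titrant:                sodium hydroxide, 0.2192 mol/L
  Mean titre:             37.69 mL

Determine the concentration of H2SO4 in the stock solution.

H2SO4 + 2 NaOH → Na2SO4 + 2 H2O
n(NaOH) = 0.03769 × 0.2192 = 8.262 × 10^-3 mol
From the 1:2 ratio, n(H2SO4) in the aliquot = 1/2 × 8.262 × 10^-3 = 4.131 × 10^-3 mol
[H2SO4]_dilute = 4.131 × 10^-3 / 0.02000 = 0.2065 mol/L
Dilution factor = 200.0 / 9.898 = 20.21
[H2SO4]_stock = 0.2065 × 20.21 = 4.173 mol/L

4.173 mol/L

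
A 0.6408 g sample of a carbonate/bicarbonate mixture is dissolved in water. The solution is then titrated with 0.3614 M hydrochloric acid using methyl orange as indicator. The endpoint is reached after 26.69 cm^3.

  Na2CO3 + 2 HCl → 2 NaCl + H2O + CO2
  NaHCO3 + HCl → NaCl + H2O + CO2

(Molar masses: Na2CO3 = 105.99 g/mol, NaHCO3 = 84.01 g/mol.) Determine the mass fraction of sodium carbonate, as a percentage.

45.21 %

n(HCl) = 0.02669 × 0.3614 = 9.646 × 10^-3 mol
Let x = n(Na2CO3), y = n(NaHCO3).
Titrant: 2x + 1y = 9.646 × 10^-3;  mass: 105.99x + 84.01y = 0.6408
Solving, x = 2.733 × 10^-3 mol, y = 4.179 × 10^-3 mol
mass of Na2CO3 = 2.733 × 10^-3 × 105.99 = 0.2897 g
% Na2CO3 = 0.2897 / 0.6408 × 100 = 45.21 %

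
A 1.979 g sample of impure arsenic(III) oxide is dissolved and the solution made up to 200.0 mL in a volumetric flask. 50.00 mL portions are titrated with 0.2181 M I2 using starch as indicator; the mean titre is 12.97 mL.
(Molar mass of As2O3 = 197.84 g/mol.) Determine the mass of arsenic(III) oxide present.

1.119 g

As2O3 + 2 I2 + 2 H2O → As2O5 + 4 HI
n(I2) per titration = 0.01297 × 0.2181 = 2.829 × 10^-3 mol
From the 1:2 ratio, n(As2O3) in each aliquot = 1/2 × 2.829 × 10^-3 = 1.414 × 10^-3 mol
n(As2O3) in the whole flask = 1.414 × 10^-3 × 200.0/50.00 = 5.658 × 10^-3 mol
mass of As2O3 = 5.658 × 10^-3 × 197.84 = 1.119 g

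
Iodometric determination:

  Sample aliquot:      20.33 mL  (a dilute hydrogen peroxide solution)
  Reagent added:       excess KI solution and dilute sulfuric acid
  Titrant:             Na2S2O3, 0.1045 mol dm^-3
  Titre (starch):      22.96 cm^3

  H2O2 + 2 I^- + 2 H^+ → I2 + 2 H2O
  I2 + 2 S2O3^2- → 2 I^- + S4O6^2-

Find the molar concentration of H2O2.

n(S2O3^2-) = 0.02296 × 0.1045 = 2.399 × 10^-3 mol
n(I2) = n(S2O3^2-)/2 = 1.200 × 10^-3 mol
n(H2O2) in the aliquot = 1.200 × 10^-3 mol (1:1 ratio)
[H2O2] = 1.200 × 10^-3 / 0.02033 = 0.05901 mol/L

0.05901 mol/L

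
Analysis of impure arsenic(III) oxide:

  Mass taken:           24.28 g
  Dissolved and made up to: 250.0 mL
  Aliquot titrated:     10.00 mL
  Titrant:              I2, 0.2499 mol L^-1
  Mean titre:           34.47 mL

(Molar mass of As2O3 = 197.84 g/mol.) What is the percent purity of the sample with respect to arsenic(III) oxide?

87.74 %

As2O3 + 2 I2 + 2 H2O → As2O5 + 4 HI
n(I2) per titration = 0.03447 × 0.2499 = 8.614 × 10^-3 mol
From the 1:2 ratio, n(As2O3) in each aliquot = 1/2 × 8.614 × 10^-3 = 4.307 × 10^-3 mol
n(As2O3) in the whole flask = 4.307 × 10^-3 × 250.0/10.00 = 0.1077 mol
mass of As2O3 = 0.1077 × 197.84 = 21.30 g
% As2O3 = 21.30 / 24.28 × 100 = 87.74 %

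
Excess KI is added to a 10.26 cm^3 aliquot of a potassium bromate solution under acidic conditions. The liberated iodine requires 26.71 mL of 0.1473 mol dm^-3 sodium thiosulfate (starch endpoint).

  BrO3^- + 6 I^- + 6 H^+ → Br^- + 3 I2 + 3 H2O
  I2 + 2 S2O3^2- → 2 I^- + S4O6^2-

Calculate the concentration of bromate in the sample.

0.06391 mol/L

n(S2O3^2-) = 0.02671 × 0.1473 = 3.934 × 10^-3 mol
n(I2) = n(S2O3^2-)/2 = 1.967 × 10^-3 mol
From the 1:3 ratio, n(BrO3^-) in the aliquot = 1/3 × 1.967 × 10^-3 = 6.557 × 10^-4 mol
[BrO3^-] = 6.557 × 10^-4 / 0.01026 = 0.06391 mol/L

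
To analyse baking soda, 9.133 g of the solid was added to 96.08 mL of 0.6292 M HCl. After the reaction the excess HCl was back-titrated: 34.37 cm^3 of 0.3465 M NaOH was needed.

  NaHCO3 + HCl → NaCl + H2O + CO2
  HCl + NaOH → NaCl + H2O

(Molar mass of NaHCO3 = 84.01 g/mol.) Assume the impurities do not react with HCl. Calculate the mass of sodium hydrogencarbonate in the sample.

4.078 g

n(HCl) added = 0.09608 × 0.6292 = 0.06045 mol
n(NaOH) used in back-titration = 0.03437 × 0.3465 = 0.01191 mol
n(HCl) left over = 0.01191 mol (1:1 ratio)
n(HCl) consumed by analyte = 0.06045 − 0.01191 = 0.04854 mol
n(NaHCO3) = 0.04854 mol (1:1 ratio)
mass of NaHCO3 = 0.04854 × 84.01 = 4.078 g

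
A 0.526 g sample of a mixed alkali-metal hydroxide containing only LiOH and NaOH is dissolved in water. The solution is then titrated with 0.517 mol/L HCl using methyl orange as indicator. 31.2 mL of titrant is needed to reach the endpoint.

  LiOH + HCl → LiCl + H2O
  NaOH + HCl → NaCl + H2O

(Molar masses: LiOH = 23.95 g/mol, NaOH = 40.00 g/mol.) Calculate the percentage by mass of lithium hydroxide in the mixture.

33.8 %

n(HCl) = 0.0312 × 0.517 = 0.0161 mol
Let x = n(LiOH), y = n(NaOH).
Titrant: 1x + 1y = 0.0161;  mass: 23.95x + 40.00y = 0.526
Solving, x = 7.43 × 10^-3 mol, y = 8.70 × 10^-3 mol
mass of LiOH = 7.43 × 10^-3 × 23.95 = 0.178 g
% LiOH = 0.178 / 0.526 × 100 = 33.8 %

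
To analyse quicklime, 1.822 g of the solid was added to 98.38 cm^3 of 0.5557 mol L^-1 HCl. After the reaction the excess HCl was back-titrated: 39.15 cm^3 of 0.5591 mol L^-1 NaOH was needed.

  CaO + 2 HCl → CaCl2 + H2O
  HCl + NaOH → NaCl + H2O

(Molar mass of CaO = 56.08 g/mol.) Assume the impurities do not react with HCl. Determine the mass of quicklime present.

0.9192 g

n(HCl) added = 0.09838 × 0.5557 = 0.05467 mol
n(NaOH) used in back-titration = 0.03915 × 0.5591 = 0.02189 mol
n(HCl) left over = 0.02189 mol (1:1 ratio)
n(HCl) consumed by analyte = 0.05467 − 0.02189 = 0.03278 mol
From the 1:2 ratio, n(CaO) = 1/2 × 0.03278 = 0.01639 mol
mass of CaO = 0.01639 × 56.08 = 0.9192 g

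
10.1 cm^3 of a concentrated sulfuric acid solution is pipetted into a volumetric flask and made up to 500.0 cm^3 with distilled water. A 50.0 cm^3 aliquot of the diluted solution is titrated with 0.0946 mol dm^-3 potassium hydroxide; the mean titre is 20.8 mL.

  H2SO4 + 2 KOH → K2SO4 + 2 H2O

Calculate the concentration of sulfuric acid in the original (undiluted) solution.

n(KOH) = 0.0208 × 0.0946 = 1.97 × 10^-3 mol
From the 1:2 ratio, n(H2SO4) in the aliquot = 1/2 × 1.97 × 10^-3 = 9.84 × 10^-4 mol
[H2SO4]_dilute = 9.84 × 10^-4 / 0.0500 = 0.0197 mol/L
Dilution factor = 500.0 / 10.1 = 49.50
[H2SO4]_stock = 0.0197 × 49.50 = 0.974 mol/L

0.974 mol/L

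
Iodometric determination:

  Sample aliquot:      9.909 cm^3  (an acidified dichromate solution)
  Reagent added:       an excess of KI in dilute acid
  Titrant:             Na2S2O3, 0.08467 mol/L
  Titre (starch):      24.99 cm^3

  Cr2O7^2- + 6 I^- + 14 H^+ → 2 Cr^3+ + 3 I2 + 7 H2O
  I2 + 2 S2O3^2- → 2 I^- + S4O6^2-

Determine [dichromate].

0.03559 mol/L

n(S2O3^2-) = 0.02499 × 0.08467 = 2.116 × 10^-3 mol
n(I2) = n(S2O3^2-)/2 = 1.058 × 10^-3 mol
From the 1:3 ratio, n(Cr2O7^2-) in the aliquot = 1/3 × 1.058 × 10^-3 = 3.527 × 10^-4 mol
[Cr2O7^2-] = 3.527 × 10^-4 / 0.009909 = 0.03559 mol/L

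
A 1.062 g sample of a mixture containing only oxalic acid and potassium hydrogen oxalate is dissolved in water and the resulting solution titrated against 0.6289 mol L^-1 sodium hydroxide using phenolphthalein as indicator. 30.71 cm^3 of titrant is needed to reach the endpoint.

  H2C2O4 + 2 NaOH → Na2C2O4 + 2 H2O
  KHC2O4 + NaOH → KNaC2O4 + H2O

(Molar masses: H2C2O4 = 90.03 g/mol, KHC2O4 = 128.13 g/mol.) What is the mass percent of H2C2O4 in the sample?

72.04 %

n(NaOH) = 0.03071 × 0.6289 = 0.01931 mol
Let x = n(H2C2O4), y = n(KHC2O4).
Titrant: 2x + 1y = 0.01931;  mass: 90.03x + 128.13y = 1.062
Solving, x = 8.498 × 10^-3 mol, y = 2.317 × 10^-3 mol
mass of H2C2O4 = 8.498 × 10^-3 × 90.03 = 0.7651 g
% H2C2O4 = 0.7651 / 1.062 × 100 = 72.04 %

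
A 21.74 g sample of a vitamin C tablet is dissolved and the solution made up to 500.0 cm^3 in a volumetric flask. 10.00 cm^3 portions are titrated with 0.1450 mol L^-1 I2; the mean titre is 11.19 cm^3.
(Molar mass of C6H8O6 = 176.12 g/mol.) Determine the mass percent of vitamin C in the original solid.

C6H8O6 + I2 → C6H6O6 + 2 HI
n(I2) per titration = 0.01119 × 0.1450 = 1.623 × 10^-3 mol
n(C6H8O6) in each aliquot = 1.623 × 10^-3 mol (1:1 ratio)
n(C6H8O6) in the whole flask = 1.623 × 10^-3 × 500.0/10.00 = 0.08113 mol
mass of C6H8O6 = 0.08113 × 176.12 = 14.29 g
% C6H8O6 = 14.29 / 21.74 × 100 = 65.72 %

65.72 %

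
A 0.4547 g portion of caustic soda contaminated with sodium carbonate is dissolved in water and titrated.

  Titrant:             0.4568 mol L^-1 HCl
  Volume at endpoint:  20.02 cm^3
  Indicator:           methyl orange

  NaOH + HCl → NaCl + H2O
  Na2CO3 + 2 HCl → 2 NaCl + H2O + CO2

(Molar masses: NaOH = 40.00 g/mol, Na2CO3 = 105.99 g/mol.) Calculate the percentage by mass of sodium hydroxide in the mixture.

n(HCl) = 0.02002 × 0.4568 = 9.145 × 10^-3 mol
Let x = n(NaOH), y = n(Na2CO3).
Titrant: 1x + 2y = 9.145 × 10^-3;  mass: 40.00x + 105.99y = 0.4547
Solving, x = 2.304 × 10^-3 mol, y = 3.420 × 10^-3 mol
mass of NaOH = 2.304 × 10^-3 × 40.00 = 0.09218 g
% NaOH = 0.09218 / 0.4547 × 100 = 20.27 %

20.27 %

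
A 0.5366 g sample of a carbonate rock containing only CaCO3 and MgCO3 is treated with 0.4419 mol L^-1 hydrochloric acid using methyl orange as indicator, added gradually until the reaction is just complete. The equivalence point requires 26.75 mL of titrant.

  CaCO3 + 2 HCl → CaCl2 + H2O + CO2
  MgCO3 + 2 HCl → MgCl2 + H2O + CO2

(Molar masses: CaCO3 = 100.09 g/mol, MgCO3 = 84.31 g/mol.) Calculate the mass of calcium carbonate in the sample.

0.2429 g

n(HCl) = 0.02675 × 0.4419 = 0.01182 mol
Let x = n(CaCO3), y = n(MgCO3).
Titrant: 2x + 2y = 0.01182;  mass: 100.09x + 84.31y = 0.5366
Solving, x = 2.427 × 10^-3 mol, y = 3.484 × 10^-3 mol
mass of CaCO3 = 2.427 × 10^-3 × 100.09 = 0.2429 g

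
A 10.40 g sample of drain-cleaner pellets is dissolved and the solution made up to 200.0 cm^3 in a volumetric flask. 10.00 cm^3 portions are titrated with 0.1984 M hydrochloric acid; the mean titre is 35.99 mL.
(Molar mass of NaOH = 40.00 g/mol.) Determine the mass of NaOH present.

5.712 g

NaOH + HCl → NaCl + H2O
n(HCl) per titration = 0.03599 × 0.1984 = 7.140 × 10^-3 mol
n(NaOH) in each aliquot = 7.140 × 10^-3 mol (1:1 ratio)
n(NaOH) in the whole flask = 7.140 × 10^-3 × 200.0/10.00 = 0.1428 mol
mass of NaOH = 0.1428 × 40.00 = 5.712 g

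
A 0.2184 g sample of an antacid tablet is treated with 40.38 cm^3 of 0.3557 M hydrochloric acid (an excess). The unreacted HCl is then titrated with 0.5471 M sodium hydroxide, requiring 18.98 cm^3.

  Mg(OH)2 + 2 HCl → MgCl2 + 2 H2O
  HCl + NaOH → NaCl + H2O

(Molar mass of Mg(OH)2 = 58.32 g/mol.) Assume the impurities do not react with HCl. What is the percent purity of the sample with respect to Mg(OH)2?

n(HCl) added = 0.04038 × 0.3557 = 0.01436 mol
n(NaOH) used in back-titration = 0.01898 × 0.5471 = 0.01038 mol
n(HCl) left over = 0.01038 mol (1:1 ratio)
n(HCl) consumed by analyte = 0.01436 − 0.01038 = 3.979 × 10^-3 mol
From the 1:2 ratio, n(Mg(OH)2) = 1/2 × 3.979 × 10^-3 = 1.990 × 10^-3 mol
mass of Mg(OH)2 = 1.990 × 10^-3 × 58.32 = 0.1160 g
% Mg(OH)2 = 0.1160 / 0.2184 × 100 = 53.13 %

53.13 %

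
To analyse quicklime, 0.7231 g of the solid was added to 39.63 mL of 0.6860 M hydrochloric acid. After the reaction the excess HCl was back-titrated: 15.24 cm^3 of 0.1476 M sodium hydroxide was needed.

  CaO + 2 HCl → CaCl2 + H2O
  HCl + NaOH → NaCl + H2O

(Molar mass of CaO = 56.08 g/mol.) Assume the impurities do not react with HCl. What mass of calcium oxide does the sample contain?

0.6992 g

n(HCl) added = 0.03963 × 0.6860 = 0.02719 mol
n(NaOH) used in back-titration = 0.01524 × 0.1476 = 2.249 × 10^-3 mol
n(HCl) left over = 2.249 × 10^-3 mol (1:1 ratio)
n(HCl) consumed by analyte = 0.02719 − 2.249 × 10^-3 = 0.02494 mol
From the 1:2 ratio, n(CaO) = 1/2 × 0.02494 = 0.01247 mol
mass of CaO = 0.01247 × 56.08 = 0.6992 g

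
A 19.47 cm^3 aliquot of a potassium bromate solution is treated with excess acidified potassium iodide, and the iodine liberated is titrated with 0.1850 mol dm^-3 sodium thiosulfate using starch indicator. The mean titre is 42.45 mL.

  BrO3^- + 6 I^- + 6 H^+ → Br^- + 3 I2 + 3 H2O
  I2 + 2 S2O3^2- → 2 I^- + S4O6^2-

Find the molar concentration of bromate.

0.06723 mol/L

n(S2O3^2-) = 0.04245 × 0.1850 = 7.853 × 10^-3 mol
n(I2) = n(S2O3^2-)/2 = 3.927 × 10^-3 mol
From the 1:3 ratio, n(BrO3^-) in the aliquot = 1/3 × 3.927 × 10^-3 = 1.309 × 10^-3 mol
[BrO3^-] = 1.309 × 10^-3 / 0.01947 = 0.06723 mol/L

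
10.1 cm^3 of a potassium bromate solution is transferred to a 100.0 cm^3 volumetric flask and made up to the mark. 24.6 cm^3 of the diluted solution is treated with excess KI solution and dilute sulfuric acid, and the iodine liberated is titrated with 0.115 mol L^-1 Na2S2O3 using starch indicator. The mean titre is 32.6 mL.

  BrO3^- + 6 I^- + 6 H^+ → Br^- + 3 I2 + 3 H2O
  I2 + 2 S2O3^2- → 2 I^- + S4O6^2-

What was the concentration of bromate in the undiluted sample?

0.251 mol/L

n(S2O3^2-) = 0.0326 × 0.115 = 3.75 × 10^-3 mol
n(I2) = n(S2O3^2-)/2 = 1.87 × 10^-3 mol
From the 1:3 ratio, n(BrO3^-) in the aliquot = 1/3 × 1.87 × 10^-3 = 6.25 × 10^-4 mol
[BrO3^-]_dilute = 6.25 × 10^-4 / 0.0246 = 0.0254 mol/L
[BrO3^-]_original = 0.0254 × 100.0/10.1 = 0.251 mol/L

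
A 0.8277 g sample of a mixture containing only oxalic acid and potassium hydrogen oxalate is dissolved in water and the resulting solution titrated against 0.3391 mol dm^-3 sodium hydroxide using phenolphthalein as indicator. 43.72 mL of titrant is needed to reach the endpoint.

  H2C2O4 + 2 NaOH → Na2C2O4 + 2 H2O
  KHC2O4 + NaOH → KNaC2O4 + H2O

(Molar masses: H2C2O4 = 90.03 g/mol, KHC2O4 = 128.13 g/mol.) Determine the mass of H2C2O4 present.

0.5805 g

n(NaOH) = 0.04372 × 0.3391 = 0.01483 mol
Let x = n(H2C2O4), y = n(KHC2O4).
Titrant: 2x + 1y = 0.01483;  mass: 90.03x + 128.13y = 0.8277
Solving, x = 6.448 × 10^-3 mol, y = 1.929 × 10^-3 mol
mass of H2C2O4 = 6.448 × 10^-3 × 90.03 = 0.5805 g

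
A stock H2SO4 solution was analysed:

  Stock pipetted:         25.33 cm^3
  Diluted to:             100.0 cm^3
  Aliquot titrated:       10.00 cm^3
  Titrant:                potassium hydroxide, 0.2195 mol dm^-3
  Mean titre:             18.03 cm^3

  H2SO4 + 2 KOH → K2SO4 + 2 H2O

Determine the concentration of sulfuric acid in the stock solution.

n(KOH) = 0.01803 × 0.2195 = 3.958 × 10^-3 mol
From the 1:2 ratio, n(H2SO4) in the aliquot = 1/2 × 3.958 × 10^-3 = 1.979 × 10^-3 mol
[H2SO4]_dilute = 1.979 × 10^-3 / 0.01000 = 0.1979 mol/L
Dilution factor = 100.0 / 25.33 = 3.948
[H2SO4]_stock = 0.1979 × 3.948 = 0.7812 mol/L

0.7812 mol/L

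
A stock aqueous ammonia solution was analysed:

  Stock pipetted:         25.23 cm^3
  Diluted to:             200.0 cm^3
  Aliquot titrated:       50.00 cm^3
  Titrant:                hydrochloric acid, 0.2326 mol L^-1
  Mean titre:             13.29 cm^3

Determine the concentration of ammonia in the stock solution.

NH3 + HCl → NH4Cl
n(HCl) = 0.01329 × 0.2326 = 3.091 × 10^-3 mol
n(NH3) in the aliquot = 3.091 × 10^-3 mol (1:1 ratio)
[NH3]_dilute = 3.091 × 10^-3 / 0.05000 = 0.06183 mol/L
Dilution factor = 200.0 / 25.23 = 7.927
[NH3]_stock = 0.06183 × 7.927 = 0.4901 mol/L

0.4901 mol/L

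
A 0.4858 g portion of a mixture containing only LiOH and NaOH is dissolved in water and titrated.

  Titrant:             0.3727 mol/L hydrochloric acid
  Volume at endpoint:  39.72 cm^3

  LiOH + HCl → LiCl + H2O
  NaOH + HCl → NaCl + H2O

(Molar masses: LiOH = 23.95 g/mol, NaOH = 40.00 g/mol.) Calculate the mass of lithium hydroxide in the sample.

n(HCl) = 0.03972 × 0.3727 = 0.01480 mol
Let x = n(LiOH), y = n(NaOH).
Titrant: 1x + 1y = 0.01480;  mass: 23.95x + 40.00y = 0.4858
Solving, x = 6.626 × 10^-3 mol, y = 8.178 × 10^-3 mol
mass of LiOH = 6.626 × 10^-3 × 23.95 = 0.1587 g

0.1587 g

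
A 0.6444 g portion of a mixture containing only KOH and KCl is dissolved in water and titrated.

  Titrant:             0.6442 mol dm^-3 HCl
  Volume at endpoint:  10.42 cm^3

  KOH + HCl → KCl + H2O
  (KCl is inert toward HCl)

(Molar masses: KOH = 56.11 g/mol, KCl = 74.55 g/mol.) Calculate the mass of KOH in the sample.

n(HCl) = 0.01042 × 0.6442 = 6.713 × 10^-3 mol
Let x = n(KOH), y = n(KCl).
Titrant: 1x = 6.713 × 10^-3;  mass: 56.11x + 74.55y = 0.6444
Solving, x = 6.713 × 10^-3 mol, y = 3.592 × 10^-3 mol
mass of KOH = 6.713 × 10^-3 × 56.11 = 0.3766 g

0.3766 g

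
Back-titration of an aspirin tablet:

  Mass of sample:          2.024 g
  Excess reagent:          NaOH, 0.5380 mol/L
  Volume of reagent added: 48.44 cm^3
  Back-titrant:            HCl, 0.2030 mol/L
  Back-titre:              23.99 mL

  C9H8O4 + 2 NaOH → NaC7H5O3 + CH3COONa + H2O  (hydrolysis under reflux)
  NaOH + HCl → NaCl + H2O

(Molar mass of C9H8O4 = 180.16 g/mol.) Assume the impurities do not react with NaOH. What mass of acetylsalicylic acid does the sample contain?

1.909 g

n(NaOH) added = 0.04844 × 0.5380 = 0.02606 mol
n(HCl) used in back-titration = 0.02399 × 0.2030 = 4.870 × 10^-3 mol
n(NaOH) left over = 4.870 × 10^-3 mol (1:1 ratio)
n(NaOH) consumed by analyte = 0.02606 − 4.870 × 10^-3 = 0.02119 mol
From the 1:2 ratio, n(C9H8O4) = 1/2 × 0.02119 = 0.01060 mol
mass of C9H8O4 = 0.01060 × 180.16 = 1.909 g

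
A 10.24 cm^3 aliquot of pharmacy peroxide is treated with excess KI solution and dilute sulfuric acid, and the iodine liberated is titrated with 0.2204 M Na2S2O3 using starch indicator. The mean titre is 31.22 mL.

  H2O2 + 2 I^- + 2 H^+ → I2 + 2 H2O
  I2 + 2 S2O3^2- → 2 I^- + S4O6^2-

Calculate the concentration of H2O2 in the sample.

n(S2O3^2-) = 0.03122 × 0.2204 = 6.881 × 10^-3 mol
n(I2) = n(S2O3^2-)/2 = 3.440 × 10^-3 mol
n(H2O2) in the aliquot = 3.440 × 10^-3 mol (1:1 ratio)
[H2O2] = 3.440 × 10^-3 / 0.01024 = 0.3360 mol/L

0.3360 M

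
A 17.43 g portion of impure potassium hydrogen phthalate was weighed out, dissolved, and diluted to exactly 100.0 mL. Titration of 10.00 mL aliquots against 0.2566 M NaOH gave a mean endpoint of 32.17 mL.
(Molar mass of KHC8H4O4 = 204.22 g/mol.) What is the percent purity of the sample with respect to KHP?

KHC8H4O4 + NaOH → KNaC8H4O4 + H2O
n(NaOH) per titration = 0.03217 × 0.2566 = 8.255 × 10^-3 mol
n(KHC8H4O4) in each aliquot = 8.255 × 10^-3 mol (1:1 ratio)
n(KHC8H4O4) in the whole flask = 8.255 × 10^-3 × 100.0/10.00 = 0.08255 mol
mass of KHC8H4O4 = 0.08255 × 204.22 = 16.86 g
% KHC8H4O4 = 16.86 / 17.43 × 100 = 96.72 %

96.72 %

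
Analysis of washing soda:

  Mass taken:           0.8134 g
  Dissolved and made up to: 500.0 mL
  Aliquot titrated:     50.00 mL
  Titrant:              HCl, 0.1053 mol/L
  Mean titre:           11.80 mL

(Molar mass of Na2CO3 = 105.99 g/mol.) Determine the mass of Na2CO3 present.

0.6585 g

Na2CO3 + 2 HCl → 2 NaCl + H2O + CO2
n(HCl) per titration = 0.01180 × 0.1053 = 1.243 × 10^-3 mol
From the 1:2 ratio, n(Na2CO3) in each aliquot = 1/2 × 1.243 × 10^-3 = 6.213 × 10^-4 mol
n(Na2CO3) in the whole flask = 6.213 × 10^-4 × 500.0/50.00 = 6.213 × 10^-3 mol
mass of Na2CO3 = 6.213 × 10^-3 × 105.99 = 0.6585 g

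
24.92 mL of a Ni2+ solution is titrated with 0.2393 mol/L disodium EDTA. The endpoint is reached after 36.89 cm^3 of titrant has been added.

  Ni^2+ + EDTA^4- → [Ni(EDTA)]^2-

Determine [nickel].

0.3542 mol/L

n(EDTA) = 0.03689 L × 0.2393 mol/L = 8.828 × 10^-3 mol
n(Ni2+) = 8.828 × 10^-3 mol (1:1 mole ratio)
[Ni2+] = 8.828 × 10^-3 mol / 0.02492 L = 0.3542 mol/L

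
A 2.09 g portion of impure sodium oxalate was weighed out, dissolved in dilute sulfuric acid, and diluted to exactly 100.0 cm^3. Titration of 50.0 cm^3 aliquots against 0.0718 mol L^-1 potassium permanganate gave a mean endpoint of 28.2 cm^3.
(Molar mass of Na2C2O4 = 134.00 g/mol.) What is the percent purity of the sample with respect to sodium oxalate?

2 MnO4^- + 5 C2O4^2- + 16 H^+ → 2 Mn^2+ + 10 CO2 + 8 H2O
n(KMnO4) per titration = 0.0282 × 0.0718 = 2.02 × 10^-3 mol
From the 5:2 ratio, n(Na2C2O4) in each aliquot = 5/2 × 2.02 × 10^-3 = 5.06 × 10^-3 mol
n(Na2C2O4) in the whole flask = 5.06 × 10^-3 × 100.0/50.0 = 0.0101 mol
mass of Na2C2O4 = 0.0101 × 134.00 = 1.36 g
% Na2C2O4 = 1.36 / 2.09 × 100 = 64.9 %

64.9 %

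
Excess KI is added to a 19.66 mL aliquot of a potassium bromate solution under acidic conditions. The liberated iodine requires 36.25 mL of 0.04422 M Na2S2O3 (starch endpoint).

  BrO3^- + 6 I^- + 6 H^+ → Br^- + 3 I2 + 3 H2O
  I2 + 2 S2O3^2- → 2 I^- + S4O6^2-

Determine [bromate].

n(S2O3^2-) = 0.03625 × 0.04422 = 1.603 × 10^-3 mol
n(I2) = n(S2O3^2-)/2 = 8.015 × 10^-4 mol
From the 1:3 ratio, n(BrO3^-) in the aliquot = 1/3 × 8.015 × 10^-4 = 2.672 × 10^-4 mol
[BrO3^-] = 2.672 × 10^-4 / 0.01966 = 0.01359 mol/L

0.01359 M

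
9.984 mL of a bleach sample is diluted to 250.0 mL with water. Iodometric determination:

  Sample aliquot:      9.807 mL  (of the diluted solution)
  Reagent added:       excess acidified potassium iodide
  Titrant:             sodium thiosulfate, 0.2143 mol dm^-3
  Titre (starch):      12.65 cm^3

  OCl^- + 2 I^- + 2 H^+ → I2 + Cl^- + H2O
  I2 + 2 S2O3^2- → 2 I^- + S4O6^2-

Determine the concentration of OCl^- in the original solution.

n(S2O3^2-) = 0.01265 × 0.2143 = 2.711 × 10^-3 mol
n(I2) = n(S2O3^2-)/2 = 1.355 × 10^-3 mol
n(OCl^-) in the aliquot = 1.355 × 10^-3 mol (1:1 ratio)
[OCl^-]_dilute = 1.355 × 10^-3 / 0.009807 = 0.1382 mol/L
[OCl^-]_original = 0.1382 × 250.0/9.984 = 3.461 mol/L

3.461 mol/L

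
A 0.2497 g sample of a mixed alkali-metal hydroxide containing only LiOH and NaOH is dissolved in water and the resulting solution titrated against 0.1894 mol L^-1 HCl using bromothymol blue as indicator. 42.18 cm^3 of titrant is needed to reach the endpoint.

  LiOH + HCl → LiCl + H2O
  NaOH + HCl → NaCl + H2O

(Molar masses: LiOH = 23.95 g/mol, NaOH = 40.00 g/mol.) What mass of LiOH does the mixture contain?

0.1042 g

n(HCl) = 0.04218 × 0.1894 = 7.989 × 10^-3 mol
Let x = n(LiOH), y = n(NaOH).
Titrant: 1x + 1y = 7.989 × 10^-3;  mass: 23.95x + 40.00y = 0.2497
Solving, x = 4.352 × 10^-3 mol, y = 3.637 × 10^-3 mol
mass of LiOH = 4.352 × 10^-3 × 23.95 = 0.1042 g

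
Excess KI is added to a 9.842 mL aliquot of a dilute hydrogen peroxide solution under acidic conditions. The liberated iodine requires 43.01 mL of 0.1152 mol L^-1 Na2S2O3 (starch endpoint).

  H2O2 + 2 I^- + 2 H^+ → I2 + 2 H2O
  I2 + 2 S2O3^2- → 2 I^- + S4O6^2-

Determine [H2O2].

n(S2O3^2-) = 0.04301 × 0.1152 = 4.955 × 10^-3 mol
n(I2) = n(S2O3^2-)/2 = 2.477 × 10^-3 mol
n(H2O2) in the aliquot = 2.477 × 10^-3 mol (1:1 ratio)
[H2O2] = 2.477 × 10^-3 / 0.009842 = 0.2517 mol/L

0.2517 mol/L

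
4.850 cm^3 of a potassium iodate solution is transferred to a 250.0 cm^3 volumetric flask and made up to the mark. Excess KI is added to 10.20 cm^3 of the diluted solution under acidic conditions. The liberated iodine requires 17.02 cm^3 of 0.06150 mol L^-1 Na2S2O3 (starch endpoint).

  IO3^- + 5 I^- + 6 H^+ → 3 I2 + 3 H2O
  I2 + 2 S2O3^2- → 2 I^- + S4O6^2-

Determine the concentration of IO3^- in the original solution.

0.8816 mol/L

n(S2O3^2-) = 0.01702 × 0.06150 = 1.047 × 10^-3 mol
n(I2) = n(S2O3^2-)/2 = 5.234 × 10^-4 mol
From the 1:3 ratio, n(IO3^-) in the aliquot = 1/3 × 5.234 × 10^-4 = 1.745 × 10^-4 mol
[IO3^-]_dilute = 1.745 × 10^-4 / 0.01020 = 0.01710 mol/L
[IO3^-]_original = 0.01710 × 250.0/4.850 = 0.8816 mol/L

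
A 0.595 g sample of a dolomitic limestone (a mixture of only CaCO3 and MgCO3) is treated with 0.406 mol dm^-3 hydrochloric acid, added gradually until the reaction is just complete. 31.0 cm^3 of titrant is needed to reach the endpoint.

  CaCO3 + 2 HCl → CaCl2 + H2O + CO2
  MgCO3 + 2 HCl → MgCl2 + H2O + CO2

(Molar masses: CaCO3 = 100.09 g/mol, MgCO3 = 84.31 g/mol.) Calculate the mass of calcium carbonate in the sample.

n(HCl) = 0.0310 × 0.406 = 0.0126 mol
Let x = n(CaCO3), y = n(MgCO3).
Titrant: 2x + 2y = 0.0126;  mass: 100.09x + 84.31y = 0.595
Solving, x = 4.08 × 10^-3 mol, y = 2.21 × 10^-3 mol
mass of CaCO3 = 4.08 × 10^-3 × 100.09 = 0.409 g

0.409 g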